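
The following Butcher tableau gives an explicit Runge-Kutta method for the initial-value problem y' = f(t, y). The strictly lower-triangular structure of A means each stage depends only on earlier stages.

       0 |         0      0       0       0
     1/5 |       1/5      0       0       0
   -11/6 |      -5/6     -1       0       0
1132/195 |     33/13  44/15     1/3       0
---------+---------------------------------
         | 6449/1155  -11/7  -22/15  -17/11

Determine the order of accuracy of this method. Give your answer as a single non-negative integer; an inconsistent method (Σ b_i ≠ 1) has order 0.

1

b = (6449/1155, -11/7, -22/15, -17/11)
c = (0, 1/5, -11/6, 1132/195)
Ac = (0, 0, -1/5, -11/450)
Σ b_i: 6449/1155·1 + (-11/7)·1 + (-22/15)·1 + (-17/11)·1 = 1 ✓
b·c: (-11/7)·1/5 + (-22/15)·(-11/6) + (-17/11)·1132/195 = -59432/9009 ≠ 1/2 ⇒ order 1.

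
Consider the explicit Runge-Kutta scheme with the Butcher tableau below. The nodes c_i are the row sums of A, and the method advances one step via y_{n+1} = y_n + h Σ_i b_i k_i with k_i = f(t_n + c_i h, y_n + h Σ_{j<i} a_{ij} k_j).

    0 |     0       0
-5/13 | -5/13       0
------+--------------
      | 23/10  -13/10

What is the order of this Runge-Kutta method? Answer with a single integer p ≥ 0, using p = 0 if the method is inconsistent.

2

b = (23/10, -13/10)
c = (0, -5/13)
Σ b_i: 23/10·1 + (-13/10)·1 = 1 ✓
b·c: (-13/10)·(-5/13) = 1/2 ✓; 2 stages ⇒ order 2.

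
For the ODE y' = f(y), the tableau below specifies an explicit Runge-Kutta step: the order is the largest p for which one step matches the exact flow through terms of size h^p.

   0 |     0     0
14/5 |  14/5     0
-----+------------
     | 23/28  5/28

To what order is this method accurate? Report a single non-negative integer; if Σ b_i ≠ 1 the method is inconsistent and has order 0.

b = (23/28, 5/28)
c = (0, 14/5)
Σ b_i: 23/28·1 + 5/28·1 = 1 ✓
b·c: 5/28·14/5 = 1/2 ✓; 2 stages ⇒ order 2.

2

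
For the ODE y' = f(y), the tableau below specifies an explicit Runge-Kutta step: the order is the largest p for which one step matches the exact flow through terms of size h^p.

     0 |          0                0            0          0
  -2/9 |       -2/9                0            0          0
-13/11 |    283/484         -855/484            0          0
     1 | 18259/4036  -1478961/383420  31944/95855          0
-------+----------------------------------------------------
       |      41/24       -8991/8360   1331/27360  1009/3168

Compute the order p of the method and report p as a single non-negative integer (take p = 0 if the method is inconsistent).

b = (41/24, -8991/8360, 1331/27360, 1009/3168)
c = (0, -2/9, -13/11, 1)
Ac = (0, 0, 95/242, 935/2018)
Σ b_i: 41/24·1 + (-8991/8360)·1 + 1331/27360·1 + 1009/3168·1 = 1 ✓
b·c: (-8991/8360)·(-2/9) + 1331/27360·(-13/11) + 1009/3168·1 = 1/2 ✓
b·c²: (-8991/8360)·4/81 + 1331/27360·169/121 + 1009/3168·1 = 1/3 ✓
b·Ac: 1331/27360·95/242 + 1009/3168·935/2018 = 1/6 ✓
b·c³: (-8991/8360)·(-8/729) + 1331/27360·(-2197/1331) + 1009/3168·1 = 1/4 ✓
b·(c∘Ac): 1331/27360·(-1235/2662) + 1009/3168·935/2018 = 1/8 ✓
b·Ac²: 1331/27360·(-95/1089) + 1009/3168·2497/9081 = 1/12 ✓
b·A²c: 1009/3168·132/1009 = 1/24 ✓; 4 stages ⇒ order 4.

4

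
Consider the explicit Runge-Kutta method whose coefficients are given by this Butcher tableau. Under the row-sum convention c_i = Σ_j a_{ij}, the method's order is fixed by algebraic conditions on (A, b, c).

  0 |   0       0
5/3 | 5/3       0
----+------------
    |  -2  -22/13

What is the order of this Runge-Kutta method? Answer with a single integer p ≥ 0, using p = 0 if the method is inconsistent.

b = (-2, -22/13)
c = (0, 5/3)
Σ b_i: (-2)·1 + (-22/13)·1 = -48/13 ≠ 1 ⇒ order 0.

0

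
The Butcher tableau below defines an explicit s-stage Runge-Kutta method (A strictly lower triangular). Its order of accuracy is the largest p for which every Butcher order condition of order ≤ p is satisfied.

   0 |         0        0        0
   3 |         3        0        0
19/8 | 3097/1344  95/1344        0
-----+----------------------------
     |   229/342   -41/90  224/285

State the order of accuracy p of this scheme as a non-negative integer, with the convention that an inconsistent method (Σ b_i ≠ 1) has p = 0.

b = (229/342, -41/90, 224/285)
c = (0, 3, 19/8)
Ac = (0, 0, 95/448)
Σ b_i: 229/342·1 + (-41/90)·1 + 224/285·1 = 1 ✓
b·c: (-41/90)·3 + 224/285·19/8 = 1/2 ✓
b·c²: (-41/90)·9 + 224/285·361/64 = 1/3 ✓
b·Ac: 224/285·95/448 = 1/6 ✓; 3 stages ⇒ order 3.

3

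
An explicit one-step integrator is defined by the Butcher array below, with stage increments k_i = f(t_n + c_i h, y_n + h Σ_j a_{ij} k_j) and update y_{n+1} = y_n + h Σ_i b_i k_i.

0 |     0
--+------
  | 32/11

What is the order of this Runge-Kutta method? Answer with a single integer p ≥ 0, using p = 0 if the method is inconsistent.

0

b = (32/11)
c = (0)
Σ b_i: 32/11·1 = 32/11 ≠ 1 ⇒ order 0.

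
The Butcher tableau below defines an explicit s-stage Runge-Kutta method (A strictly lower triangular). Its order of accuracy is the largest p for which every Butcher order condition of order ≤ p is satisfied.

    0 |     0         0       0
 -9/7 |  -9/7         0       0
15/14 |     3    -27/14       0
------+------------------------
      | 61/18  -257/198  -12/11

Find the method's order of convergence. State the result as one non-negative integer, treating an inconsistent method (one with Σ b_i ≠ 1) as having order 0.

b = (61/18, -257/198, -12/11)
c = (0, -9/7, 15/14)
Ac = (0, 0, 243/98)
Σ b_i: 61/18·1 + (-257/198)·1 + (-12/11)·1 = 1 ✓
b·c: (-257/198)·(-9/7) + (-12/11)·15/14 = 1/2 ✓
b·c²: (-257/198)·81/49 + (-12/11)·225/196 = -333/98 ≠ 1/3 ⇒ order 2.
b·Ac: (-12/11)·243/98 = -1458/539 ≠ 1/6

2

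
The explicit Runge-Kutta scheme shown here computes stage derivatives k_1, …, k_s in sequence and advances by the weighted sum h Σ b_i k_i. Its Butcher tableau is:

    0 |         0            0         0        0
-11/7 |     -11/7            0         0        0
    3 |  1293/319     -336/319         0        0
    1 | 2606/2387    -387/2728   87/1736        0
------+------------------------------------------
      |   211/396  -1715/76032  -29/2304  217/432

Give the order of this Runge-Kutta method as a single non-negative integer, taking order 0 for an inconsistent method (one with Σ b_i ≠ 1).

b = (211/396, -1715/76032, -29/2304, 217/432)
c = (0, -11/7, 3, 1)
Ac = (0, 0, 48/29, 81/217)
Σ b_i: 211/396·1 + (-1715/76032)·1 + (-29/2304)·1 + 217/432·1 = 1 ✓
b·c: (-1715/76032)·(-11/7) + (-29/2304)·3 + 217/432·1 = 1/2 ✓
b·c²: (-1715/76032)·121/49 + (-29/2304)·9 + 217/432·1 = 1/3 ✓
b·Ac: (-29/2304)·48/29 + 217/432·81/217 = 1/6 ✓
b·c³: (-1715/76032)·(-1331/343) + (-29/2304)·27 + 217/432·1 = 1/4 ✓
b·(c∘Ac): (-29/2304)·144/29 + 217/432·81/217 = 1/8 ✓
b·Ac²: (-29/2304)·(-528/203) + 217/432·153/1519 = 1/12 ✓
b·A²c: 217/432·18/217 = 1/24 ✓; 4 stages ⇒ order 4.

4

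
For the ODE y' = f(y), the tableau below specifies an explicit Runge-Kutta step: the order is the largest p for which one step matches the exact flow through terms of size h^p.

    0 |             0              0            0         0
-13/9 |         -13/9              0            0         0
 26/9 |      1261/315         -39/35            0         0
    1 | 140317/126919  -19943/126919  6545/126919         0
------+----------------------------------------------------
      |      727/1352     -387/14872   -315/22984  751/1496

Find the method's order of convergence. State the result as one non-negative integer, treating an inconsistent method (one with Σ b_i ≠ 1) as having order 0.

4

b = (727/1352, -387/14872, -315/22984, 751/1496)
c = (0, -13/9, 26/9, 1)
Ac = (0, 0, 169/105, 847/2253)
Σ b_i: 727/1352·1 + (-387/14872)·1 + (-315/22984)·1 + 751/1496·1 = 1 ✓
b·c: (-387/14872)·(-13/9) + (-315/22984)·26/9 + 751/1496·1 = 1/2 ✓
b·c²: (-387/14872)·169/81 + (-315/22984)·676/81 + 751/1496·1 = 1/3 ✓
b·Ac: (-315/22984)·169/105 + 751/1496·847/2253 = 1/6 ✓
b·c³: (-387/14872)·(-2197/729) + (-315/22984)·17576/729 + 751/1496·1 = 1/4 ✓
b·(c∘Ac): (-315/22984)·4394/945 + 751/1496·847/2253 = 1/8 ✓
b·Ac²: (-315/22984)·(-2197/945) + 751/1496·77/751 = 1/12 ✓
b·A²c: 751/1496·187/2253 = 1/24 ✓; 4 stages ⇒ order 4.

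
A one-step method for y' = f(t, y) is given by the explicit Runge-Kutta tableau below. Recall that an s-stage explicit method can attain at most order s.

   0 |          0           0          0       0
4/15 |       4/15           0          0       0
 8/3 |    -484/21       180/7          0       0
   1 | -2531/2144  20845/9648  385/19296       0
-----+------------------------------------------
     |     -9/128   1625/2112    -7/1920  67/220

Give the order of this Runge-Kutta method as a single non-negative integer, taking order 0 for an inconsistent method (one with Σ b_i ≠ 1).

b = (-9/128, 1625/2112, -7/1920, 67/220)
c = (0, 4/15, 8/3, 1)
Ac = (0, 0, 48/7, 253/402)
Σ b_i: (-9/128)·1 + 1625/2112·1 + (-7/1920)·1 + 67/220·1 = 1 ✓
b·c: 1625/2112·4/15 + (-7/1920)·8/3 + 67/220·1 = 1/2 ✓
b·c²: 1625/2112·16/225 + (-7/1920)·64/9 + 67/220·1 = 1/3 ✓
b·Ac: (-7/1920)·48/7 + 67/220·253/402 = 1/6 ✓
b·c³: 1625/2112·64/3375 + (-7/1920)·512/27 + 67/220·1 = 1/4 ✓
b·(c∘Ac): (-7/1920)·128/7 + 67/220·253/402 = 1/8 ✓
b·Ac²: (-7/1920)·64/35 + 67/220·99/335 = 1/12 ✓
b·A²c: 67/220·55/402 = 1/24 ✓; 4 stages ⇒ order 4.

4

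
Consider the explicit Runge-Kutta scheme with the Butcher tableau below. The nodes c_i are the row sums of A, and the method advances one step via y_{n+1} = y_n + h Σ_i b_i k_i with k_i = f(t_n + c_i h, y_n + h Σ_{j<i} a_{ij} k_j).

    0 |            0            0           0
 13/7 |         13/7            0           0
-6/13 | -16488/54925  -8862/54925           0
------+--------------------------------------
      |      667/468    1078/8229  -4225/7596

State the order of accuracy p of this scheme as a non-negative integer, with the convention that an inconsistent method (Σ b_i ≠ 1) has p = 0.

3

b = (667/468, 1078/8229, -4225/7596)
c = (0, 13/7, -6/13)
Ac = (0, 0, -1266/4225)
Σ b_i: 667/468·1 + 1078/8229·1 + (-4225/7596)·1 = 1 ✓
b·c: 1078/8229·13/7 + (-4225/7596)·(-6/13) = 1/2 ✓
b·c²: 1078/8229·169/49 + (-4225/7596)·36/169 = 1/3 ✓
b·Ac: (-4225/7596)·(-1266/4225) = 1/6 ✓; 3 stages ⇒ order 3.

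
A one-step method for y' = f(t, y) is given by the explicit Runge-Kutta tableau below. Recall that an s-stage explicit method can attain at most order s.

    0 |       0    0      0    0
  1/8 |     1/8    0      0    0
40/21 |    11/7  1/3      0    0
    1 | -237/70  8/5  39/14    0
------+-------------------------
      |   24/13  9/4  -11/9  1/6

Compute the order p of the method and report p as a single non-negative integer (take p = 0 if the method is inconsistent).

0

b = (24/13, 9/4, -11/9, 1/6)
c = (0, 1/8, 40/21, 1)
Ac = (0, 0, 1/24, 1349/245)
Σ b_i: 24/13·1 + 9/4·1 + (-11/9)·1 + 1/6·1 = 1423/468 ≠ 1 ⇒ order 0.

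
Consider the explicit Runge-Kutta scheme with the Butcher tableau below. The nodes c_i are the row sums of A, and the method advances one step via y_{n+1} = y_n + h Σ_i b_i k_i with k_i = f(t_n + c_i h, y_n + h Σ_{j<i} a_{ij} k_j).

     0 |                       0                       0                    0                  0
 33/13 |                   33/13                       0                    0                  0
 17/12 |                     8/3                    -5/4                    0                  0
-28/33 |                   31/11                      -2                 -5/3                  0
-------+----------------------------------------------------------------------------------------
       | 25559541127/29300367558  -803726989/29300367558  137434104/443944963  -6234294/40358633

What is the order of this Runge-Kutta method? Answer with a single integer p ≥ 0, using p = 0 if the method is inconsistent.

3

b = (25559541127/29300367558, -803726989/29300367558, 137434104/443944963, -6234294/40358633)
c = (0, 33/13, 17/12, -28/33)
Ac = (0, 0, -165/52, -3481/468)
Σ b_i: 25559541127/29300367558·1 + (-803726989/29300367558)·1 + 137434104/443944963·1 + (-6234294/40358633)·1 = 1 ✓
b·c: (-803726989/29300367558)·33/13 + 137434104/443944963·17/12 + (-6234294/40358633)·(-28/33) = 1/2 ✓
b·c²: (-803726989/29300367558)·1089/169 + 137434104/443944963·289/144 + (-6234294/40358633)·784/1089 = 1/3 ✓
b·Ac: 137434104/443944963·(-165/52) + (-6234294/40358633)·(-3481/468) = 1/6 ✓
b·c³: (-803726989/29300367558)·35937/2197 + 137434104/443944963·4913/1728 + (-6234294/40358633)·(-21952/35937) = 343363985017/652979619864 ≠ 1/4 ⇒ order 3.
b·(c∘Ac): 137434104/443944963·(-935/208) + (-6234294/40358633)·24367/3861 = -1719143539/726455394 ≠ 1/8
b·Ac²: 137434104/443944963·(-5445/676) + (-6234294/40358633)·(-1185101/73008) = 75166399/5396525784 ≠ 1/12
b·A²c: (-6234294/40358633)·275/52 = -857215425/1049324458 ≠ 1/24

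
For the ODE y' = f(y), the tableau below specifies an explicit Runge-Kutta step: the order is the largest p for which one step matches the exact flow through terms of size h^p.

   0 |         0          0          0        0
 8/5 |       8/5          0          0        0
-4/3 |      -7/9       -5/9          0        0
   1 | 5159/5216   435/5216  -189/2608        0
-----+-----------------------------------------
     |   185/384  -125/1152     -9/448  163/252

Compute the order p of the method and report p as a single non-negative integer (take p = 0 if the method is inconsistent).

b = (185/384, -125/1152, -9/448, 163/252)
c = (0, 8/5, -4/3, 1)
Ac = (0, 0, -8/9, 75/326)
Σ b_i: 185/384·1 + (-125/1152)·1 + (-9/448)·1 + 163/252·1 = 1 ✓
b·c: (-125/1152)·8/5 + (-9/448)·(-4/3) + 163/252·1 = 1/2 ✓
b·c²: (-125/1152)·64/25 + (-9/448)·16/9 + 163/252·1 = 1/3 ✓
b·Ac: (-9/448)·(-8/9) + 163/252·75/326 = 1/6 ✓
b·c³: (-125/1152)·512/125 + (-9/448)·(-64/27) + 163/252·1 = 1/4 ✓
b·(c∘Ac): (-9/448)·32/27 + 163/252·75/326 = 1/8 ✓
b·Ac²: (-9/448)·(-64/45) + 163/252·69/815 = 1/12 ✓
b·A²c: 163/252·21/326 = 1/24 ✓; 4 stages ⇒ order 4.

4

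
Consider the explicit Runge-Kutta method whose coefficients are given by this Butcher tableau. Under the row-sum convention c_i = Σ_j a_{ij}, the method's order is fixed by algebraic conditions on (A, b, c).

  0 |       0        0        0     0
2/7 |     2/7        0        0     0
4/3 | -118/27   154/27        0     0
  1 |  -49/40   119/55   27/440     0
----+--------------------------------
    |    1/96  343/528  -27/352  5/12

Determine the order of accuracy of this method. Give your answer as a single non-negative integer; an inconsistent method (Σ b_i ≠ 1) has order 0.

b = (1/96, 343/528, -27/352, 5/12)
c = (0, 2/7, 4/3, 1)
Ac = (0, 0, 44/27, 7/10)
Σ b_i: 1/96·1 + 343/528·1 + (-27/352)·1 + 5/12·1 = 1 ✓
b·c: 343/528·2/7 + (-27/352)·4/3 + 5/12·1 = 1/2 ✓
b·c²: 343/528·4/49 + (-27/352)·16/9 + 5/12·1 = 1/3 ✓
b·Ac: (-27/352)·44/27 + 5/12·7/10 = 1/6 ✓
b·c³: 343/528·8/343 + (-27/352)·64/27 + 5/12·1 = 1/4 ✓
b·(c∘Ac): (-27/352)·176/81 + 5/12·7/10 = 1/8 ✓
b·Ac²: (-27/352)·88/189 + 5/12·2/7 = 1/12 ✓
b·A²c: 5/12·1/10 = 1/24 ✓; 4 stages ⇒ order 4.

4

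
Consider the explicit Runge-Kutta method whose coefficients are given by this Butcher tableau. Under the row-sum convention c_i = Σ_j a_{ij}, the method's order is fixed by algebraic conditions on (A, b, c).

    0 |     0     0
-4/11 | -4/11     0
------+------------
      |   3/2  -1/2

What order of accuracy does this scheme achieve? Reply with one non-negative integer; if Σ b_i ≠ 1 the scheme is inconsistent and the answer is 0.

1

b = (3/2, -1/2)
c = (0, -4/11)
Σ b_i: 3/2·1 + (-1/2)·1 = 1 ✓
b·c: (-1/2)·(-4/11) = 2/11 ≠ 1/2 ⇒ order 1.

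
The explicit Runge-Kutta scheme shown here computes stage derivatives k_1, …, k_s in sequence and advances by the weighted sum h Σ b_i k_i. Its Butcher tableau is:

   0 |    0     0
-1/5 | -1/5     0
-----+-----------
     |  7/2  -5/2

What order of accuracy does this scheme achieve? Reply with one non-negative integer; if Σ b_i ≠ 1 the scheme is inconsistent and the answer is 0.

b = (7/2, -5/2)
c = (0, -1/5)
Σ b_i: 7/2·1 + (-5/2)·1 = 1 ✓
b·c: (-5/2)·(-1/5) = 1/2 ✓; 2 stages ⇒ order 2.

2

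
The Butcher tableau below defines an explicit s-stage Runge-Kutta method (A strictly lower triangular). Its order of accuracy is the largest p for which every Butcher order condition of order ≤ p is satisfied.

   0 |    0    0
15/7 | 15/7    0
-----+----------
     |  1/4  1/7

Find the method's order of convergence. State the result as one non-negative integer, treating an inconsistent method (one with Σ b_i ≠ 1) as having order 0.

0

b = (1/4, 1/7)
c = (0, 15/7)
Σ b_i: 1/4·1 + 1/7·1 = 11/28 ≠ 1 ⇒ order 0.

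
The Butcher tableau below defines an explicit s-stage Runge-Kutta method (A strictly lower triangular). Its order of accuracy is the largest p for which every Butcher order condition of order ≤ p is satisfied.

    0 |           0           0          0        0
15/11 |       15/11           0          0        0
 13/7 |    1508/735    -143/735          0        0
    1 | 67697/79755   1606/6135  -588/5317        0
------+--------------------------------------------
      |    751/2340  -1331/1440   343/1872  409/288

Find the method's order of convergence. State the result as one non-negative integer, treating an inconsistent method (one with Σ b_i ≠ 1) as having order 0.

b = (751/2340, -1331/1440, 343/1872, 409/288)
c = (0, 15/11, 13/7, 1)
Ac = (0, 0, -13/49, 62/409)
Σ b_i: 751/2340·1 + (-1331/1440)·1 + 343/1872·1 + 409/288·1 = 1 ✓
b·c: (-1331/1440)·15/11 + 343/1872·13/7 + 409/288·1 = 1/2 ✓
b·c²: (-1331/1440)·225/121 + 343/1872·169/49 + 409/288·1 = 1/3 ✓
b·Ac: 343/1872·(-13/49) + 409/288·62/409 = 1/6 ✓
b·c³: (-1331/1440)·3375/1331 + 343/1872·2197/343 + 409/288·1 = 1/4 ✓
b·(c∘Ac): 343/1872·(-169/343) + 409/288·62/409 = 1/8 ✓
b·Ac²: 343/1872·(-195/539) + 409/288·474/4499 = 1/12 ✓
b·A²c: 409/288·12/409 = 1/24 ✓; 4 stages ⇒ order 4.

4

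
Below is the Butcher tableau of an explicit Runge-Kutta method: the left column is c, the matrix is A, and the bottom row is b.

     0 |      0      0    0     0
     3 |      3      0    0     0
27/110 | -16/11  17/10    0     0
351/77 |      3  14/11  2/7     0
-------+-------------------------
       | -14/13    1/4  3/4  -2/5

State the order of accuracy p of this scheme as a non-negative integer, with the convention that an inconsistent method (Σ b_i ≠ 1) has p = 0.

b = (-14/13, 1/4, 3/4, -2/5)
c = (0, 3, 27/110, 351/77)
Ac = (0, 0, 51/10, 1497/385)
Σ b_i: (-14/13)·1 + 1/4·1 + 3/4·1 + (-2/5)·1 = -31/65 ≠ 1 ⇒ order 0.

0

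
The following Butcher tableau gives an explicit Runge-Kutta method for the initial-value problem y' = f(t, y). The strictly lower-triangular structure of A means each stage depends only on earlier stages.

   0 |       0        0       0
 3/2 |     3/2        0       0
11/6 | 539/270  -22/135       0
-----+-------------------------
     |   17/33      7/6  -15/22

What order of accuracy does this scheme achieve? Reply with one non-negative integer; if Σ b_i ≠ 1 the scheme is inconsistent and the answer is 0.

3

b = (17/33, 7/6, -15/22)
c = (0, 3/2, 11/6)
Ac = (0, 0, -11/45)
Σ b_i: 17/33·1 + 7/6·1 + (-15/22)·1 = 1 ✓
b·c: 7/6·3/2 + (-15/22)·11/6 = 1/2 ✓
b·c²: 7/6·9/4 + (-15/22)·121/36 = 1/3 ✓
b·Ac: (-15/22)·(-11/45) = 1/6 ✓; 3 stages ⇒ order 3.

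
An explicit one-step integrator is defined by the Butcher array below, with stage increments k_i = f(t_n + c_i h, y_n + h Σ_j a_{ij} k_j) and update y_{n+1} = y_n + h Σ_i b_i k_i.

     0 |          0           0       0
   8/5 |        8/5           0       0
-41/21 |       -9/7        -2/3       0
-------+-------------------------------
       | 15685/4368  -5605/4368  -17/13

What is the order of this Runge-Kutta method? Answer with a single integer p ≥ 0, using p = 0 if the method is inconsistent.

b = (15685/4368, -5605/4368, -17/13)
c = (0, 8/5, -41/21)
Ac = (0, 0, -16/15)
Σ b_i: 15685/4368·1 + (-5605/4368)·1 + (-17/13)·1 = 1 ✓
b·c: (-5605/4368)·8/5 + (-17/13)·(-41/21) = 1/2 ✓
b·c²: (-5605/4368)·64/25 + (-17/13)·1681/441 = -237049/28665 ≠ 1/3 ⇒ order 2.
b·Ac: (-17/13)·(-16/15) = 272/195 ≠ 1/6

2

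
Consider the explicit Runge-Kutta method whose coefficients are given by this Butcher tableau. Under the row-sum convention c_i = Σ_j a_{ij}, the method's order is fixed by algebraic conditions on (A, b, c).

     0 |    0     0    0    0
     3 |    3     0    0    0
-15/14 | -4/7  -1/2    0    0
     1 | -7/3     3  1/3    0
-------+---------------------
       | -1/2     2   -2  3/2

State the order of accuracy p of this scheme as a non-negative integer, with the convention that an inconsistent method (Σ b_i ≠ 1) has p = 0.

1

b = (-1/2, 2, -2, 3/2)
c = (0, 3, -15/14, 1)
Ac = (0, 0, -3/2, 121/14)
Σ b_i: (-1/2)·1 + 2·1 + (-2)·1 + 3/2·1 = 1 ✓
b·c: 2·3 + (-2)·(-15/14) + 3/2·1 = 135/14 ≠ 1/2 ⇒ order 1.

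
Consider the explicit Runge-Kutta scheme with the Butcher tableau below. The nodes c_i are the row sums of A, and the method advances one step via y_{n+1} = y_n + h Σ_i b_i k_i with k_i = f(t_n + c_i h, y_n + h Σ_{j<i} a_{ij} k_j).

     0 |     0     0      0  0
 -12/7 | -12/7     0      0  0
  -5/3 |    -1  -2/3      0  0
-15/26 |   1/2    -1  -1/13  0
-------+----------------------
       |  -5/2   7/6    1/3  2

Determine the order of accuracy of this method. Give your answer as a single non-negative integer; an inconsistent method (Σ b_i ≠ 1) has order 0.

1

b = (-5/2, 7/6, 1/3, 2)
c = (0, -12/7, -5/3, -15/26)
Ac = (0, 0, 8/7, 503/273)
Σ b_i: (-5/2)·1 + 7/6·1 + 1/3·1 + 2·1 = 1 ✓
b·c: 7/6·(-12/7) + 1/3·(-5/3) + 2·(-15/26) = -434/117 ≠ 1/2 ⇒ order 1.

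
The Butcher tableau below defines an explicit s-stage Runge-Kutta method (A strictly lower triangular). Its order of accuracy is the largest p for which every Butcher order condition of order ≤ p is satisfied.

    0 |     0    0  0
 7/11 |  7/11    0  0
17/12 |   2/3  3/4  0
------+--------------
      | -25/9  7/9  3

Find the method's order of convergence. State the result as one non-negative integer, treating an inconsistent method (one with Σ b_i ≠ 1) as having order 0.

b = (-25/9, 7/9, 3)
c = (0, 7/11, 17/12)
Ac = (0, 0, 21/44)
Σ b_i: (-25/9)·1 + 7/9·1 + 3·1 = 1 ✓
b·c: 7/9·7/11 + 3·17/12 = 1879/396 ≠ 1/2 ⇒ order 1.

1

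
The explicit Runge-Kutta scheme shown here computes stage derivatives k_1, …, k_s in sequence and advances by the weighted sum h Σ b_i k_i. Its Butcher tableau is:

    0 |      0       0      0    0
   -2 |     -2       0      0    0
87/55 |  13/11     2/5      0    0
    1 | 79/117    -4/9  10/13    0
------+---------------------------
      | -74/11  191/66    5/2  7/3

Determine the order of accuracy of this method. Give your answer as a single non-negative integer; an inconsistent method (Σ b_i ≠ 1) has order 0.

2

b = (-74/11, 191/66, 5/2, 7/3)
c = (0, -2, 87/55, 1)
Ac = (0, 0, -4/5, 2710/1287)
Σ b_i: (-74/11)·1 + 191/66·1 + 5/2·1 + 7/3·1 = 1 ✓
b·c: 191/66·(-2) + 5/2·87/55 + 7/3·1 = 1/2 ✓
b·c²: 191/66·4 + 5/2·7569/3025 + 7/3·1 = 24399/1210 ≠ 1/3 ⇒ order 2.
b·Ac: 5/2·(-4/5) + 7/3·2710/1287 = 11248/3861 ≠ 1/6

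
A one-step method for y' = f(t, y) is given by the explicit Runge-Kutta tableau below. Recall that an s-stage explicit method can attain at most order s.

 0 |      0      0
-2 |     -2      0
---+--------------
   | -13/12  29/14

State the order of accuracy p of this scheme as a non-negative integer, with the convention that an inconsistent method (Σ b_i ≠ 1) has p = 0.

b = (-13/12, 29/14)
c = (0, -2)
Σ b_i: (-13/12)·1 + 29/14·1 = 83/84 ≠ 1 ⇒ order 0.

0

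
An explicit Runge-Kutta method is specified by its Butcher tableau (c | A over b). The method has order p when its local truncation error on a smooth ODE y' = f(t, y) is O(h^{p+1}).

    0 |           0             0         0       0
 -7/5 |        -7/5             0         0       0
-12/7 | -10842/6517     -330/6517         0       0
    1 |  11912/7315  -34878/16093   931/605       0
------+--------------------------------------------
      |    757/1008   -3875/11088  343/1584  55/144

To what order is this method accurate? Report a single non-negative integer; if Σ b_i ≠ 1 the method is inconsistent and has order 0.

b = (757/1008, -3875/11088, 343/1584, 55/144)
c = (0, -7/5, -12/7, 1)
Ac = (0, 0, 66/931, 414/1045)
Σ b_i: 757/1008·1 + (-3875/11088)·1 + 343/1584·1 + 55/144·1 = 1 ✓
b·c: (-3875/11088)·(-7/5) + 343/1584·(-12/7) + 55/144·1 = 1/2 ✓
b·c²: (-3875/11088)·49/25 + 343/1584·144/49 + 55/144·1 = 1/3 ✓
b·Ac: 343/1584·66/931 + 55/144·414/1045 = 1/6 ✓
b·c³: (-3875/11088)·(-343/125) + 343/1584·(-1728/343) + 55/144·1 = 1/4 ✓
b·(c∘Ac): 343/1584·(-792/6517) + 55/144·414/1045 = 1/8 ✓
b·Ac²: 343/1584·(-66/665) + 55/144·1434/5225 = 1/12 ✓
b·A²c: 55/144·6/55 = 1/24 ✓; 4 stages ⇒ order 4.

4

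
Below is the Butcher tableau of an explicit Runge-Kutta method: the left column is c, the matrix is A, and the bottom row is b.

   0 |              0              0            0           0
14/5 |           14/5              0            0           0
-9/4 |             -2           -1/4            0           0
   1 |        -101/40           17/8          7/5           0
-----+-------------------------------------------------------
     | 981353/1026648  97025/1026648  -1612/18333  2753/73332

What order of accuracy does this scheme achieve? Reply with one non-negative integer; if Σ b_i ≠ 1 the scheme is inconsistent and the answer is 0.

3

b = (981353/1026648, 97025/1026648, -1612/18333, 2753/73332)
c = (0, 14/5, -9/4, 1)
Ac = (0, 0, -7/10, 14/5)
Σ b_i: 981353/1026648·1 + 97025/1026648·1 + (-1612/18333)·1 + 2753/73332·1 = 1 ✓
b·c: 97025/1026648·14/5 + (-1612/18333)·(-9/4) + 2753/73332·1 = 1/2 ✓
b·c²: 97025/1026648·196/25 + (-1612/18333)·81/16 + 2753/73332·1 = 1/3 ✓
b·Ac: (-1612/18333)·(-7/10) + 2753/73332·14/5 = 1/6 ✓
b·c³: 97025/1026648·2744/125 + (-1612/18333)·(-729/64) + 2753/73332·1 = 169137/54320 ≠ 1/4 ⇒ order 3.
b·(c∘Ac): (-1612/18333)·63/40 + 2753/73332·14/5 = -437/13095 ≠ 1/8
b·Ac²: (-1612/18333)·(-49/25) + 2753/73332·9499/400 = 165111/155200 ≠ 1/12
b·A²c: 2753/73332·(-49/50) = -19271/523800 ≠ 1/24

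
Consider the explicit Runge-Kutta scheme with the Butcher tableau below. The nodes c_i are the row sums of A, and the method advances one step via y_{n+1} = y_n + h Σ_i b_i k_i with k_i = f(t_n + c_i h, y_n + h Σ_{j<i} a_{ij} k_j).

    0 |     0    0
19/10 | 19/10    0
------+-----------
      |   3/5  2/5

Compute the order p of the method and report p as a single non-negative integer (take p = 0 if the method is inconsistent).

b = (3/5, 2/5)
c = (0, 19/10)
Σ b_i: 3/5·1 + 2/5·1 = 1 ✓
b·c: 2/5·19/10 = 19/25 ≠ 1/2 ⇒ order 1.

1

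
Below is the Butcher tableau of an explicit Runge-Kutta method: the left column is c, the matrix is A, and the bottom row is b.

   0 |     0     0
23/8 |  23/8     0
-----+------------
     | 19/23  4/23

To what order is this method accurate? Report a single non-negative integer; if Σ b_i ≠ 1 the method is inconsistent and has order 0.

b = (19/23, 4/23)
c = (0, 23/8)
Σ b_i: 19/23·1 + 4/23·1 = 1 ✓
b·c: 4/23·23/8 = 1/2 ✓; 2 stages ⇒ order 2.

2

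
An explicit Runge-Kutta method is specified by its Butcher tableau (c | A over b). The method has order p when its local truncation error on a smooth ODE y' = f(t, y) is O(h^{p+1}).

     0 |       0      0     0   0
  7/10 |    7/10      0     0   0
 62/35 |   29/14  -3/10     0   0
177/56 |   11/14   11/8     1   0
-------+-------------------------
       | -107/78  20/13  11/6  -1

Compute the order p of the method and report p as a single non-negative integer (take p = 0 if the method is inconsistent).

1

b = (-107/78, 20/13, 11/6, -1)
c = (0, 7/10, 62/35, 177/56)
Ac = (0, 0, -21/100, 1531/560)
Σ b_i: (-107/78)·1 + 20/13·1 + 11/6·1 + (-1)·1 = 1 ✓
b·c: 20/13·7/10 + 11/6·62/35 + (-1)·177/56 = 12709/10920 ≠ 1/2 ⇒ order 1.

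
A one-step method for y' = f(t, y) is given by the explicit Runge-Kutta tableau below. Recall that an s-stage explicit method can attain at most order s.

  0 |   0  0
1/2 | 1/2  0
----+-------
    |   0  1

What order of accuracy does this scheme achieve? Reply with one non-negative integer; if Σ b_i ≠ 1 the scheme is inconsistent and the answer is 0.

2

b = (0, 1)
c = (0, 1/2)
Σ b_i: 1·1 = 1 ✓
b·c: 1·1/2 = 1/2 ✓; 2 stages ⇒ order 2.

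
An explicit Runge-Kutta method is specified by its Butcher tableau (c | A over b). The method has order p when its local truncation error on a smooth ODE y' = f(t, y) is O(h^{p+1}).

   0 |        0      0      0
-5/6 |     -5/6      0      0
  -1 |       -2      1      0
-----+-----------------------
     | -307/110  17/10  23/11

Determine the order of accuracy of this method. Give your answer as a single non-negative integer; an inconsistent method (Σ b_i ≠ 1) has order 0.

1

b = (-307/110, 17/10, 23/11)
c = (0, -5/6, -1)
Ac = (0, 0, -5/6)
Σ b_i: (-307/110)·1 + 17/10·1 + 23/11·1 = 1 ✓
b·c: 17/10·(-5/6) + 23/11·(-1) = -463/132 ≠ 1/2 ⇒ order 1.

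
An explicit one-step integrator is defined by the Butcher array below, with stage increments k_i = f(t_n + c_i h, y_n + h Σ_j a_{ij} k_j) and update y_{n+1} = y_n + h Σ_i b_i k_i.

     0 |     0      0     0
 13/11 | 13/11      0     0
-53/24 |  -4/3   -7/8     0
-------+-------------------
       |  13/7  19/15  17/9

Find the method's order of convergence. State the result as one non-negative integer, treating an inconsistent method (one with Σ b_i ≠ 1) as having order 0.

b = (13/7, 19/15, 17/9)
c = (0, 13/11, -53/24)
Ac = (0, 0, -91/88)
Σ b_i: 13/7·1 + 19/15·1 + 17/9·1 = 1579/315 ≠ 1 ⇒ order 0.

0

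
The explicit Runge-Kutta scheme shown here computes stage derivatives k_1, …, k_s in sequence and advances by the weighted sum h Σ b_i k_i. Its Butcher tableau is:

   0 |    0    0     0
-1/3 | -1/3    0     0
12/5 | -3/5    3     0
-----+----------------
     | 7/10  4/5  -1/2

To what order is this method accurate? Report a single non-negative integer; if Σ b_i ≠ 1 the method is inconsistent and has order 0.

b = (7/10, 4/5, -1/2)
c = (0, -1/3, 12/5)
Ac = (0, 0, -1)
Σ b_i: 7/10·1 + 4/5·1 + (-1/2)·1 = 1 ✓
b·c: 4/5·(-1/3) + (-1/2)·12/5 = -22/15 ≠ 1/2 ⇒ order 1.

1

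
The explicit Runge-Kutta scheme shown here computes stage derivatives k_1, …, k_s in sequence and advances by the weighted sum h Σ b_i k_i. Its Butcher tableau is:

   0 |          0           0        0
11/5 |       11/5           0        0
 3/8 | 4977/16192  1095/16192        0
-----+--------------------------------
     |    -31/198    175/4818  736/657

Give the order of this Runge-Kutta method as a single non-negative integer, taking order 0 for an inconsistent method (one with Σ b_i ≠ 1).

3

b = (-31/198, 175/4818, 736/657)
c = (0, 11/5, 3/8)
Ac = (0, 0, 219/1472)
Σ b_i: (-31/198)·1 + 175/4818·1 + 736/657·1 = 1 ✓
b·c: 175/4818·11/5 + 736/657·3/8 = 1/2 ✓
b·c²: 175/4818·121/25 + 736/657·9/64 = 1/3 ✓
b·Ac: 736/657·219/1472 = 1/6 ✓; 3 stages ⇒ order 3.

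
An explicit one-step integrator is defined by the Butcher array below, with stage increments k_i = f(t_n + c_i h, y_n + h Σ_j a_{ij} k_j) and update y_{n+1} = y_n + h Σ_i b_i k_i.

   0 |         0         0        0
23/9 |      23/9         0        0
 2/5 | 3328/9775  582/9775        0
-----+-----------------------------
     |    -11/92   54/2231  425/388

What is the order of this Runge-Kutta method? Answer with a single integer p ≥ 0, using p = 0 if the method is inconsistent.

b = (-11/92, 54/2231, 425/388)
c = (0, 23/9, 2/5)
Ac = (0, 0, 194/1275)
Σ b_i: (-11/92)·1 + 54/2231·1 + 425/388·1 = 1 ✓
b·c: 54/2231·23/9 + 425/388·2/5 = 1/2 ✓
b·c²: 54/2231·529/81 + 425/388·4/25 = 1/3 ✓
b·Ac: 425/388·194/1275 = 1/6 ✓; 3 stages ⇒ order 3.

3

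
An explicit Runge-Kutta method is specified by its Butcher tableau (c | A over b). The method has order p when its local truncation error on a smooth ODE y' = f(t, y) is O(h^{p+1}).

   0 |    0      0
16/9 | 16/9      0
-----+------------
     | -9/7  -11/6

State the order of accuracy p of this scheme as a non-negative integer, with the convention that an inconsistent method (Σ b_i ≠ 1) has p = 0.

0

b = (-9/7, -11/6)
c = (0, 16/9)
Σ b_i: (-9/7)·1 + (-11/6)·1 = -131/42 ≠ 1 ⇒ order 0.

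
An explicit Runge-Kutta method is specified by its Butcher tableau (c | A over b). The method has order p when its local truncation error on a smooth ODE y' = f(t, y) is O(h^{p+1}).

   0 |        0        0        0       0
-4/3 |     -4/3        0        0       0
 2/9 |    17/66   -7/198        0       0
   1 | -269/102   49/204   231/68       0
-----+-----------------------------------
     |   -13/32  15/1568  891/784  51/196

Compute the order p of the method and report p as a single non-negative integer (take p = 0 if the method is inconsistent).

b = (-13/32, 15/1568, 891/784, 51/196)
c = (0, -4/3, 2/9, 1)
Ac = (0, 0, 14/297, 133/306)
Σ b_i: (-13/32)·1 + 15/1568·1 + 891/784·1 + 51/196·1 = 1 ✓
b·c: 15/1568·(-4/3) + 891/784·2/9 + 51/196·1 = 1/2 ✓
b·c²: 15/1568·16/9 + 891/784·4/81 + 51/196·1 = 1/3 ✓
b·Ac: 891/784·14/297 + 51/196·133/306 = 1/6 ✓
b·c³: 15/1568·(-64/27) + 891/784·8/729 + 51/196·1 = 1/4 ✓
b·(c∘Ac): 891/784·28/2673 + 51/196·133/306 = 1/8 ✓
b·Ac²: 891/784·(-56/891) + 51/196·91/153 = 1/12 ✓
b·A²c: 51/196·49/306 = 1/24 ✓; 4 stages ⇒ order 4.

4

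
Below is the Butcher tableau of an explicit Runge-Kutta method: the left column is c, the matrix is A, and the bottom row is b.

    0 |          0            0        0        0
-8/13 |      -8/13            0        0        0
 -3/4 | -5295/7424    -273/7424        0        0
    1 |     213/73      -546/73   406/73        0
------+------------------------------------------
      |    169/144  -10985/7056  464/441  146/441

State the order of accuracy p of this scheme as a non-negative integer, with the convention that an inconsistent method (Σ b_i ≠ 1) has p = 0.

b = (169/144, -10985/7056, 464/441, 146/441)
c = (0, -8/13, -3/4, 1)
Ac = (0, 0, 21/928, 63/146)
Σ b_i: 169/144·1 + (-10985/7056)·1 + 464/441·1 + 146/441·1 = 1 ✓
b·c: (-10985/7056)·(-8/13) + 464/441·(-3/4) + 146/441·1 = 1/2 ✓
b·c²: (-10985/7056)·64/169 + 464/441·9/16 + 146/441·1 = 1/3 ✓
b·Ac: 464/441·21/928 + 146/441·63/146 = 1/6 ✓
b·c³: (-10985/7056)·(-512/2197) + 464/441·(-27/64) + 146/441·1 = 1/4 ✓
b·(c∘Ac): 464/441·(-63/3712) + 146/441·63/146 = 1/8 ✓
b·Ac²: 464/441·(-21/1508) + 146/441·2247/7592 = 1/12 ✓
b·A²c: 146/441·147/1168 = 1/24 ✓; 4 stages ⇒ order 4.

4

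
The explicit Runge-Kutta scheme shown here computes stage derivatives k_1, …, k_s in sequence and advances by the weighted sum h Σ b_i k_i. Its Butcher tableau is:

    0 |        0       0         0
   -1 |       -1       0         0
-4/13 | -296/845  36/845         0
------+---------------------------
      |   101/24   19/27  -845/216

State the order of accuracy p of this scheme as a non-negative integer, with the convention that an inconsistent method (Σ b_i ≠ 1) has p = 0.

3

b = (101/24, 19/27, -845/216)
c = (0, -1, -4/13)
Ac = (0, 0, -36/845)
Σ b_i: 101/24·1 + 19/27·1 + (-845/216)·1 = 1 ✓
b·c: 19/27·(-1) + (-845/216)·(-4/13) = 1/2 ✓
b·c²: 19/27·1 + (-845/216)·16/169 = 1/3 ✓
b·Ac: (-845/216)·(-36/845) = 1/6 ✓; 3 stages ⇒ order 3.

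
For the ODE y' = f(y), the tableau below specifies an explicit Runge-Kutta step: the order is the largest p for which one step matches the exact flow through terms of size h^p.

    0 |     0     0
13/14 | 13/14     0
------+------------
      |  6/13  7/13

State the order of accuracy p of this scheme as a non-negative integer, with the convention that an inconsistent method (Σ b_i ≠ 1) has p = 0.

b = (6/13, 7/13)
c = (0, 13/14)
Σ b_i: 6/13·1 + 7/13·1 = 1 ✓
b·c: 7/13·13/14 = 1/2 ✓; 2 stages ⇒ order 2.

2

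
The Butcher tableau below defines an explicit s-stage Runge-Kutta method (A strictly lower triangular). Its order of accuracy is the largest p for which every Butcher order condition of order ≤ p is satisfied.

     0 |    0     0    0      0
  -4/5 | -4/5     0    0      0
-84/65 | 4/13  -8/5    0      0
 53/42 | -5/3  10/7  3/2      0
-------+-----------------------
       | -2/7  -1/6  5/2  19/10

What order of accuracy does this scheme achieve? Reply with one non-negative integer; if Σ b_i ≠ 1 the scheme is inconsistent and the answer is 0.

0

b = (-2/7, -1/6, 5/2, 19/10)
c = (0, -4/5, -84/65, 53/42)
Ac = (0, 0, 32/25, -1402/455)
Σ b_i: (-2/7)·1 + (-1/6)·1 + 5/2·1 + 19/10·1 = 829/210 ≠ 1 ⇒ order 0.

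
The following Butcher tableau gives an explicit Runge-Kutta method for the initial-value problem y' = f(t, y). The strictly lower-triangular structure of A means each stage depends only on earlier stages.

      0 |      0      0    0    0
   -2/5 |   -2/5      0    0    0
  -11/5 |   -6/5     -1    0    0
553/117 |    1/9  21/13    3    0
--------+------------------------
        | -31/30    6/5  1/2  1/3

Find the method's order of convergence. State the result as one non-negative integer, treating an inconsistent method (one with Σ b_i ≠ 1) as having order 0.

b = (-31/30, 6/5, 1/2, 1/3)
c = (0, -2/5, -11/5, 553/117)
Ac = (0, 0, 2/5, -471/65)
Σ b_i: (-31/30)·1 + 6/5·1 + 1/2·1 + 1/3·1 = 1 ✓
b·c: 6/5·(-2/5) + 1/2·(-11/5) + 1/3·553/117 = -79/17550 ≠ 1/2 ⇒ order 1.

1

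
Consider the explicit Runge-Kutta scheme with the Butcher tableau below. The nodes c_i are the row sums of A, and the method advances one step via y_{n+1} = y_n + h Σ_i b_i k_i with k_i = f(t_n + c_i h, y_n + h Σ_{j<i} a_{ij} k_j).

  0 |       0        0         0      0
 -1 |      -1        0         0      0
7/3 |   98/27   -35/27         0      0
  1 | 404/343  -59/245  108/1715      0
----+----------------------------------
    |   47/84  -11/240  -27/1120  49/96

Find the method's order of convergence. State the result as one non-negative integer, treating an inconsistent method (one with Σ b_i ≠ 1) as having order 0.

4

b = (47/84, -11/240, -27/1120, 49/96)
c = (0, -1, 7/3, 1)
Ac = (0, 0, 35/27, 19/49)
Σ b_i: 47/84·1 + (-11/240)·1 + (-27/1120)·1 + 49/96·1 = 1 ✓
b·c: (-11/240)·(-1) + (-27/1120)·7/3 + 49/96·1 = 1/2 ✓
b·c²: (-11/240)·1 + (-27/1120)·49/9 + 49/96·1 = 1/3 ✓
b·Ac: (-27/1120)·35/27 + 49/96·19/49 = 1/6 ✓
b·c³: (-11/240)·(-1) + (-27/1120)·343/27 + 49/96·1 = 1/4 ✓
b·(c∘Ac): (-27/1120)·245/81 + 49/96·19/49 = 1/8 ✓
b·Ac²: (-27/1120)·(-35/27) + 49/96·5/49 = 1/12 ✓
b·A²c: 49/96·4/49 = 1/24 ✓; 4 stages ⇒ order 4.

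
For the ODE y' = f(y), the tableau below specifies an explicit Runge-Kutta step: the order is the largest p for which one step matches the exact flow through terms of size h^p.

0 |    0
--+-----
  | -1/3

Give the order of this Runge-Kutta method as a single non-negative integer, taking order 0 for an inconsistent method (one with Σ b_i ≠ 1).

b = (-1/3)
c = (0)
Σ b_i: (-1/3)·1 = -1/3 ≠ 1 ⇒ order 0.

0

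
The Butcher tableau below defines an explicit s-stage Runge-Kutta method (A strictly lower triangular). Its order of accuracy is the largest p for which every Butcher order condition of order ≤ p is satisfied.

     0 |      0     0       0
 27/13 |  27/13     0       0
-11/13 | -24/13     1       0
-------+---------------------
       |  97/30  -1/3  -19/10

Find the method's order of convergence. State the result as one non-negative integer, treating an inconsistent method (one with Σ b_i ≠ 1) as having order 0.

b = (97/30, -1/3, -19/10)
c = (0, 27/13, -11/13)
Ac = (0, 0, 27/13)
Σ b_i: 97/30·1 + (-1/3)·1 + (-19/10)·1 = 1 ✓
b·c: (-1/3)·27/13 + (-19/10)·(-11/13) = 119/130 ≠ 1/2 ⇒ order 1.

1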